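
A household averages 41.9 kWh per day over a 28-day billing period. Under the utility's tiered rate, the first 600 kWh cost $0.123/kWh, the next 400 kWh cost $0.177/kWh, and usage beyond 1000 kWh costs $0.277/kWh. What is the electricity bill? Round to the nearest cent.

Usage = 41.9 kWh/day × 28 days = 1173.2 kWh
First 600 kWh × $0.123 = $73.80
Next 400 kWh × $0.177 = $70.80
Remaining 173.2 kWh × $0.277 = $47.98
Total = $192.58

$192.58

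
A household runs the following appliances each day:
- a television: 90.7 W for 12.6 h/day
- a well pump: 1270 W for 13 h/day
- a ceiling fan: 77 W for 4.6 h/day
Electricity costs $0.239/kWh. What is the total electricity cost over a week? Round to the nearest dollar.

$30

television: 90.7 W × 12.6 h × 7 d = 8,000 Wh = 8 kWh
well pump: 1270 W × 13 h × 7 d = 115,570 Wh = 115.6 kWh
ceiling fan: 77 W × 4.6 h × 7 d = 2,479 Wh = 2.479 kWh
Total energy = 8 + 115.6 + 2.479 = 126 kWh
Cost = 126 kWh × $0.239 = $30.13 ≈ $30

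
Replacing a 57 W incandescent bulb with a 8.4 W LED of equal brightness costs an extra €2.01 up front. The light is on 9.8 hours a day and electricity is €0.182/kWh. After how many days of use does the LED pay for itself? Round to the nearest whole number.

23 days

Power saved = 57 − 8.4 = 48.6 W
Daily energy saved = 48.6 W × 9.8 h = 476.3 Wh = 0.47628 kWh
Daily savings = 0.47628 × €0.182 = €0.0867
Payback = €2.01 / €0.0867 per day = 23.19 days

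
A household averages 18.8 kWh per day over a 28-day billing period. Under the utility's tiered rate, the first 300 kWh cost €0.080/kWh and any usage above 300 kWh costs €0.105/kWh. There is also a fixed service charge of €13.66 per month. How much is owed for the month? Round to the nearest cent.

Usage = 18.8 kWh/day × 28 days = 526.4 kWh
First 300 kWh × €0.080 = €24.00
Remaining 226.4 kWh × €0.105 = €23.77
Energy charge = €47.77; + service €13.66 = €61.43

€61.43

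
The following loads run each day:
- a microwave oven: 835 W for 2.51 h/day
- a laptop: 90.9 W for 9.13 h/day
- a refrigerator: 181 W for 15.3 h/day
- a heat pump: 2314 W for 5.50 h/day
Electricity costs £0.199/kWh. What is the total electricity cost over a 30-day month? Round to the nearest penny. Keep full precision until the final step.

microwave oven: 835 W × 2.51 h × 30 d = 62,876 Wh = 62.88 kWh
laptop: 90.9 W × 9.13 h × 30 d = 24,898 Wh = 24.9 kWh
refrigerator: 181 W × 15.3 h × 30 d = 83,079 Wh = 83.08 kWh
heat pump: 2314 W × 5.50 h × 30 d = 381,810 Wh = 381.8 kWh
Total energy = 62.88 + 24.9 + 83.08 + 381.8 = 552.7 kWh
Cost = 552.7 kWh × £0.199 = £109.98

£109.98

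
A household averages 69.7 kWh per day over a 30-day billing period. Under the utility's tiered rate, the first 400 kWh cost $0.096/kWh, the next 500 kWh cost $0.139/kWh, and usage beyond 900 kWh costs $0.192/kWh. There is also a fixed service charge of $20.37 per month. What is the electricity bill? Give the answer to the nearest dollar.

$357

Usage = 69.7 kWh/day × 30 days = 2091 kWh
First 400 kWh × $0.096 = $38.40
Next 500 kWh × $0.139 = $69.50
Remaining 1191 kWh × $0.192 = $228.67
Energy charge = $336.57; + service $20.37 = $356.94 ≈ $357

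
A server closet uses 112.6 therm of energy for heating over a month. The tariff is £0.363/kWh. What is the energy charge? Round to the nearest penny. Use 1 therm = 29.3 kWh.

112.6 therm × (29.3 kWh/therm) = 3,299 kWh
Cost = 3,299 kWh × £0.363/kWh = £1,197.60

£1197.60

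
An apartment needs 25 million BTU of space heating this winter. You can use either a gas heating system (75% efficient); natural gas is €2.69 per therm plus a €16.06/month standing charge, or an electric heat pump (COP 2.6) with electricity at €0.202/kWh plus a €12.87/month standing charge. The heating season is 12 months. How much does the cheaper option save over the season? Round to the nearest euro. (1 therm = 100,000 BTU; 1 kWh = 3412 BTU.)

Heat load = 25 × 10⁶ BTU = 25,000,000 BTU
Gas: input = 25,000,000 / 0.75 = 33,333,333 BTU = 333.3 therm → 333.3 × €2.69 = €896.67; + 12 × €16.06 standing = €1,089.39
Heat pump: 25,000,000 BTU / 3412 = 7,327 kWh heat; / 2.6 = 2,818 kWh in → × €0.202 = €569.26; + 12 × €12.87 standing = €723.70
Difference = |€1,089.39 − €723.70| = €365.69 ≈ €366

€366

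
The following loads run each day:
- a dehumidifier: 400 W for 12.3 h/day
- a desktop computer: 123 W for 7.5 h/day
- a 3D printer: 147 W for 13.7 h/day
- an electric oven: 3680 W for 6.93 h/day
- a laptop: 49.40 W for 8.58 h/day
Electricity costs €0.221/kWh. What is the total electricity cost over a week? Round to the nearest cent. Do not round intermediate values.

dehumidifier: 400 W × 12.3 h × 7 d = 34,440 Wh = 34.44 kWh
desktop computer: 123 W × 7.5 h × 7 d = 6,458 Wh = 6.457 kWh
3D printer: 147 W × 13.7 h × 7 d = 14,097 Wh = 14.1 kWh
electric oven: 3680 W × 6.93 h × 7 d = 178,517 Wh = 178.5 kWh
laptop: 49.40 W × 8.58 h × 7 d = 2,967 Wh = 2.967 kWh
Total energy = 34.44 + 6.457 + 14.1 + 178.5 + 2.967 = 236.5 kWh
Cost = 236.5 kWh × €0.221 = €52.26

€52.26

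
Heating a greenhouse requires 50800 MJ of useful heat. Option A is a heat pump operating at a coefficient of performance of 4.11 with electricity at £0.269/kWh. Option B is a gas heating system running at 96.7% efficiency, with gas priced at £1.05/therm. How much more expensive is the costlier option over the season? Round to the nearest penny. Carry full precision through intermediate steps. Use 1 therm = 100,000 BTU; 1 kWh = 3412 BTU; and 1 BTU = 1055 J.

£400.81

Heat load = 50800 MJ = 50,800,000,000 J / 1055 = 48,151,659 BTU
Gas: input = 48,151,659 / 0.967 = 49,794,890 BTU = 497.9 therm → 497.9 × £1.05 = £522.85
Heat pump: 48,151,659 BTU / 3412 = 14,110 kWh heat; / 4.11 = 3,434 kWh in → × £0.269 = £923.66
Difference = |£522.85 − £923.66| = £400.81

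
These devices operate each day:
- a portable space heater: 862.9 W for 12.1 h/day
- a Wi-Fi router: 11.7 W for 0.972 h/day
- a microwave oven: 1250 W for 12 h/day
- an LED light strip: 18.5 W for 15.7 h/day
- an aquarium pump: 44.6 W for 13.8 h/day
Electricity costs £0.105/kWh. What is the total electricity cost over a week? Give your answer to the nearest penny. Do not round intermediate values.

portable space heater: 862.9 W × 12.1 h × 7 d = 73,088 Wh = 73.09 kWh
Wi-Fi router: 11.7 W × 0.972 h × 7 d = 80 Wh = 0.07961 kWh
microwave oven: 1250 W × 12 h × 7 d = 105,000 Wh = 105 kWh
LED light strip: 18.5 W × 15.7 h × 7 d = 2,033 Wh = 2.033 kWh
aquarium pump: 44.6 W × 13.8 h × 7 d = 4,308 Wh = 4.308 kWh
Total energy = 73.09 + 0.07961 + 105 + 2.033 + 4.308 = 184.5 kWh
Cost = 184.5 kWh × £0.105 = £19.37

£19.37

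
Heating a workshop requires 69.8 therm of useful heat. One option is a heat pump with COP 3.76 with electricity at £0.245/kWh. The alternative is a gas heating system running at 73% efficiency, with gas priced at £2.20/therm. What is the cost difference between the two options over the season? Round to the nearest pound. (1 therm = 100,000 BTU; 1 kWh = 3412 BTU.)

Heat load = 69.8 therm × 100,000 = 6,980,000 BTU
Gas: input = 6,980,000 / 0.73 = 9,561,644 BTU = 95.62 therm → 95.62 × £2.20 = £210.36
Heat pump: 6,980,000 BTU / 3412 = 2,046 kWh heat; / 3.76 = 544.1 kWh in → × £0.245 = £133.30
Difference = |£210.36 − £133.30| = £77.06 ≈ £77

£77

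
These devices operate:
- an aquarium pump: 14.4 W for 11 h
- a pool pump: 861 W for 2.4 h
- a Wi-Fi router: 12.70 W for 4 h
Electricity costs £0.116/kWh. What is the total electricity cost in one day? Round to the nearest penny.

£0.26

aquarium pump: 14.4 W × 11 h = 158 Wh = 0.1584 kWh
pool pump: 861 W × 2.4 h = 2,066 Wh = 2.066 kWh
Wi-Fi router: 12.70 W × 4 h = 51 Wh = 0.0508 kWh
Total energy = 0.1584 + 2.066 + 0.0508 = 2.276 kWh
Cost = 2.276 kWh × £0.116 = £0.26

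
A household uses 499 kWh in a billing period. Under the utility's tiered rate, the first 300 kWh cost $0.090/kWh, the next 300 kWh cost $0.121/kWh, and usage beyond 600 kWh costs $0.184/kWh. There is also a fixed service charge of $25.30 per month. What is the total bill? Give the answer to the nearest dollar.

First 300 kWh × $0.090 = $27.00
Next 199 kWh × $0.121 = $24.08
Remaining tier: 0 kWh (not reached)
Energy charge = $51.08; + service $25.30 = $76.38 ≈ $76

$76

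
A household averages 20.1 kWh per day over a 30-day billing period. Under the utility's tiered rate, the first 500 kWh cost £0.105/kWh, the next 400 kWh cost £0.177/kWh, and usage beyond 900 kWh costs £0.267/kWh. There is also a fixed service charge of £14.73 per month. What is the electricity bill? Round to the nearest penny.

£85.46

Usage = 20.1 kWh/day × 30 days = 603 kWh
First 500 kWh × £0.105 = £52.50
Next 103 kWh × £0.177 = £18.23
Remaining tier: 0 kWh (not reached)
Energy charge = £70.73; + service £14.73 = £85.46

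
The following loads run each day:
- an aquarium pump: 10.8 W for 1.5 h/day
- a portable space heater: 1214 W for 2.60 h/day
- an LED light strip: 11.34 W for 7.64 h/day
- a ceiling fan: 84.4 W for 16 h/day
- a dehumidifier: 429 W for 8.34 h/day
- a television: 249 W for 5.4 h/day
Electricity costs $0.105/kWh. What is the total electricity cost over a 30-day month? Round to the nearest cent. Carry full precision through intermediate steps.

aquarium pump: 10.8 W × 1.5 h × 30 d = 486 Wh = 0.486 kWh
portable space heater: 1214 W × 2.60 h × 30 d = 94,692 Wh = 94.69 kWh
LED light strip: 11.34 W × 7.64 h × 30 d = 2,599 Wh = 2.599 kWh
ceiling fan: 84.4 W × 16 h × 30 d = 40,512 Wh = 40.51 kWh
dehumidifier: 429 W × 8.34 h × 30 d = 107,336 Wh = 107.3 kWh
television: 249 W × 5.4 h × 30 d = 40,338 Wh = 40.34 kWh
Total energy = 0.486 + 94.69 + 2.599 + 40.51 + 107.3 + 40.34 = 286 kWh
Cost = 286 kWh × $0.105 = $30.03

$30.03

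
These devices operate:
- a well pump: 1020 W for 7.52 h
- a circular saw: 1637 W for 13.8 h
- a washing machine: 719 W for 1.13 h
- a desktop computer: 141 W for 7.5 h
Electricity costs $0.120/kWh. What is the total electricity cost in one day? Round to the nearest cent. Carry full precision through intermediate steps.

$3.86

well pump: 1020 W × 7.52 h = 7,670 Wh = 7.67 kWh
circular saw: 1637 W × 13.8 h = 22,591 Wh = 22.59 kWh
washing machine: 719 W × 1.13 h = 812 Wh = 0.8125 kWh
desktop computer: 141 W × 7.5 h = 1,058 Wh = 1.058 kWh
Total energy = 7.67 + 22.59 + 0.8125 + 1.058 = 32.13 kWh
Cost = 32.13 kWh × $0.120 = $3.86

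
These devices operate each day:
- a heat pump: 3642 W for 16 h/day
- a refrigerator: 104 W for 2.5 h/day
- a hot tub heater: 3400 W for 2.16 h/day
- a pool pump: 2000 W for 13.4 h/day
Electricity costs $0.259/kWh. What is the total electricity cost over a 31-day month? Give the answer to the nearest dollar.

$744

heat pump: 3642 W × 16 h × 31 d = 1,806,432 Wh = 1,806 kWh
refrigerator: 104 W × 2.5 h × 31 d = 8,060 Wh = 8.06 kWh
hot tub heater: 3400 W × 2.16 h × 31 d = 227,664 Wh = 227.7 kWh
pool pump: 2000 W × 13.4 h × 31 d = 830,800 Wh = 830.8 kWh
Total energy = 1,806 + 8.06 + 227.7 + 830.8 = 2,873 kWh
Cost = 2,873 kWh × $0.259 = $744.10 ≈ $744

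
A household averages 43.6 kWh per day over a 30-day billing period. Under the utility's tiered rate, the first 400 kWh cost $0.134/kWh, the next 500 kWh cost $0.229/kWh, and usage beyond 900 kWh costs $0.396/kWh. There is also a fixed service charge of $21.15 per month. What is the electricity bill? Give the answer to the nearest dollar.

Usage = 43.6 kWh/day × 30 days = 1308 kWh
First 400 kWh × $0.134 = $53.60
Next 500 kWh × $0.229 = $114.50
Remaining 408 kWh × $0.396 = $161.57
Energy charge = $329.67; + service $21.15 = $350.82 ≈ $351

$351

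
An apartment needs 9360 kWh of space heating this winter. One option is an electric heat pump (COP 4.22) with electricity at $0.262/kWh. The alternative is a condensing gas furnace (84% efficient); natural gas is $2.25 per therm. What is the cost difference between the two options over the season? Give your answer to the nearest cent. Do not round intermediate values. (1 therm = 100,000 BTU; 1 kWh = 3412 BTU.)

$274.32

Heat load = 9360 kWh × 3412 = 31,936,320 BTU
Gas: input = 31,936,320 / 0.84 = 38,019,429 BTU = 380.2 therm → 380.2 × $2.25 = $855.44
Heat pump: 31,936,320 BTU / 3412 = 9,360 kWh heat; / 4.22 = 2,218 kWh in → × $0.262 = $581.12
Difference = |$855.44 − $581.12| = $274.32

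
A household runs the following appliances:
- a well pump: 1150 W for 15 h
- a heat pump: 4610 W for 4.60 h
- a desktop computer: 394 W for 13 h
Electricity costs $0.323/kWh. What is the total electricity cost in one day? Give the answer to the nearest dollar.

well pump: 1150 W × 15 h = 17,250 Wh = 17.25 kWh
heat pump: 4610 W × 4.60 h = 21,206 Wh = 21.21 kWh
desktop computer: 394 W × 13 h = 5,122 Wh = 5.122 kWh
Total energy = 17.25 + 21.21 + 5.122 = 43.58 kWh
Cost = 43.58 kWh × $0.323 = $14.08 ≈ $14

$14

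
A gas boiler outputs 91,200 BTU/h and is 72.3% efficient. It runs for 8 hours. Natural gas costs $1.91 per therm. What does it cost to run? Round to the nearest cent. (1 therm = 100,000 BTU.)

$19.27

Heat delivered = 91,200 BTU/h × 8 h = 729,600 BTU
Gas input = 729,600 / 0.723 = 1,009,129 BTU
= 1,009,129 / 100,000 = 10.09 therm
Cost = 10.09 × $1.91/therm = $19.27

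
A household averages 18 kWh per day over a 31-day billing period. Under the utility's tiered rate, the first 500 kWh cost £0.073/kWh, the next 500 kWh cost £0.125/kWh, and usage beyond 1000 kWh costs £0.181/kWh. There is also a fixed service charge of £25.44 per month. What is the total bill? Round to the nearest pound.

£69

Usage = 18 kWh/day × 31 days = 558 kWh
First 500 kWh × £0.073 = £36.50
Next 58 kWh × £0.125 = £7.25
Remaining tier: 0 kWh (not reached)
Energy charge = £43.75; + service £25.44 = £69.19 ≈ £69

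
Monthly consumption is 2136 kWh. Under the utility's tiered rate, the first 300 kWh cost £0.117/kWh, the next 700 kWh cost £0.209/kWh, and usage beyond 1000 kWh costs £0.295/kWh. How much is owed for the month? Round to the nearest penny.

£516.52

First 300 kWh × £0.117 = £35.10
Next 700 kWh × £0.209 = £146.30
Remaining 1136 kWh × £0.295 = £335.12
Total = £516.52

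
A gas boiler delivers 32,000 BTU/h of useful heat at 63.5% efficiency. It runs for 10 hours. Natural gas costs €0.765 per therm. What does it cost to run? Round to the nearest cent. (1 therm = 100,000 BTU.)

Heat delivered = 32,000 BTU/h × 10 h = 320,000 BTU
Gas input = 320,000 / 0.635 = 503,937 BTU
= 503,937 / 100,000 = 5.039 therm
Cost = 5.039 × €0.765/therm = €3.86

€3.86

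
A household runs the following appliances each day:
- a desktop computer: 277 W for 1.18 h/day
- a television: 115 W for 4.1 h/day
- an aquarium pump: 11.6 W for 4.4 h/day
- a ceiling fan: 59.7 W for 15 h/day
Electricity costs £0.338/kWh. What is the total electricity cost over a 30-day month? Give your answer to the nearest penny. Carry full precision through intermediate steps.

desktop computer: 277 W × 1.18 h × 30 d = 9,806 Wh = 9.806 kWh
television: 115 W × 4.1 h × 30 d = 14,145 Wh = 14.14 kWh
aquarium pump: 11.6 W × 4.4 h × 30 d = 1,531 Wh = 1.531 kWh
ceiling fan: 59.7 W × 15 h × 30 d = 26,865 Wh = 26.86 kWh
Total energy = 9.806 + 14.14 + 1.531 + 26.86 = 52.35 kWh
Cost = 52.35 kWh × £0.338 = £17.69

£17.69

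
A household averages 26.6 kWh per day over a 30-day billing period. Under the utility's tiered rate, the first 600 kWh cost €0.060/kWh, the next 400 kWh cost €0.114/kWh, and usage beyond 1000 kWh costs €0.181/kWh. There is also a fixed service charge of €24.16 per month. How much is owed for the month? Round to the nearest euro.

€83

Usage = 26.6 kWh/day × 30 days = 798 kWh
First 600 kWh × €0.060 = €36.00
Next 198 kWh × €0.114 = €22.57
Remaining tier: 0 kWh (not reached)
Energy charge = €58.57; + service €24.16 = €82.73 ≈ €83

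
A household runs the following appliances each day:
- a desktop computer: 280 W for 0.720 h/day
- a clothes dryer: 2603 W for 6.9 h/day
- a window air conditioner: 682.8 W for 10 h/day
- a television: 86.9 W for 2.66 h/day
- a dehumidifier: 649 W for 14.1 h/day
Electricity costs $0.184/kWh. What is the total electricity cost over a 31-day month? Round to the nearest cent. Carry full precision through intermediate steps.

desktop computer: 280 W × 0.720 h × 31 d = 6,250 Wh = 6.25 kWh
clothes dryer: 2603 W × 6.9 h × 31 d = 556,782 Wh = 556.8 kWh
window air conditioner: 682.8 W × 10 h × 31 d = 211,668 Wh = 211.7 kWh
television: 86.9 W × 2.66 h × 31 d = 7,166 Wh = 7.166 kWh
dehumidifier: 649 W × 14.1 h × 31 d = 283,678 Wh = 283.7 kWh
Total energy = 6.25 + 556.8 + 211.7 + 7.166 + 283.7 = 1,066 kWh
Cost = 1,066 kWh × $0.184 = $196.06

$196.06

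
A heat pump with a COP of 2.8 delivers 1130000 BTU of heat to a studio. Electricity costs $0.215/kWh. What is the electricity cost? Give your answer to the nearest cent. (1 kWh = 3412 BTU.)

Heat delivered = 1,130,000 BTU / 3412 = 331.2 kWh
Electrical input = 331.2 kWh / 2.8 = 118.3 kWh
Cost = 118.3 × $0.215/kWh = $25.43

$25.43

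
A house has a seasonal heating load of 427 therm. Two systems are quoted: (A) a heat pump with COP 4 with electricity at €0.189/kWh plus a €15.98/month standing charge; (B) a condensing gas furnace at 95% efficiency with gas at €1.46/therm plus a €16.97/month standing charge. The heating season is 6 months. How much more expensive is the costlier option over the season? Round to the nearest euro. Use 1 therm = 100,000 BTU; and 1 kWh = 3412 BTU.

Heat load = 427 therm × 100,000 = 42,700,000 BTU
Gas: input = 42,700,000 / 0.95 = 44,947,368 BTU = 449.5 therm → 449.5 × €1.46 = €656.23; + 6 × €16.97 standing = €758.05
Heat pump: 42,700,000 BTU / 3412 = 12,510 kWh heat; / 4 = 3,129 kWh in → × €0.189 = €591.32; + 6 × €15.98 standing = €687.20
Difference = |€758.05 − €687.20| = €70.85 ≈ €71

€71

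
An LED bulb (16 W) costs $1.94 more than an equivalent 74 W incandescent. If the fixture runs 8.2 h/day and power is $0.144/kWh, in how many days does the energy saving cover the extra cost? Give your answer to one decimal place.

28.3 days

Power saved = 74 − 16 = 58 W
Daily energy saved = 58 W × 8.2 h = 475.6 Wh = 0.4756 kWh
Daily savings = 0.4756 × $0.144 = $0.0685
Payback = $1.94 / $0.0685 per day = 28.33 days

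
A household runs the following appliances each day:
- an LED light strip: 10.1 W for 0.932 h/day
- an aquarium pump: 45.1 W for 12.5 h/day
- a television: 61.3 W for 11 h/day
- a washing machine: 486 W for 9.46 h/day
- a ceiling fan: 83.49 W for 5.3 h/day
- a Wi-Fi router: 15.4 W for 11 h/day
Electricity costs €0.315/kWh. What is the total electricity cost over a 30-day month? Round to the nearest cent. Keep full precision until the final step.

LED light strip: 10.1 W × 0.932 h × 30 d = 282 Wh = 0.2824 kWh
aquarium pump: 45.1 W × 12.5 h × 30 d = 16,912 Wh = 16.91 kWh
television: 61.3 W × 11 h × 30 d = 20,229 Wh = 20.23 kWh
washing machine: 486 W × 9.46 h × 30 d = 137,927 Wh = 137.9 kWh
ceiling fan: 83.49 W × 5.3 h × 30 d = 13,275 Wh = 13.27 kWh
Wi-Fi router: 15.4 W × 11 h × 30 d = 5,082 Wh = 5.082 kWh
Total energy = 0.2824 + 16.91 + 20.23 + 137.9 + 13.27 + 5.082 = 193.7 kWh
Cost = 193.7 kWh × €0.315 = €61.02

€61.02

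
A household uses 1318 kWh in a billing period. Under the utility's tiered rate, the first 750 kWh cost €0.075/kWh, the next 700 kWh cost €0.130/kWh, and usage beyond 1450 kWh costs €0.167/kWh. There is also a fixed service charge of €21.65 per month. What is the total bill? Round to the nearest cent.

€151.74

First 750 kWh × €0.075 = €56.25
Next 568 kWh × €0.130 = €73.84
Remaining tier: 0 kWh (not reached)
Energy charge = €130.09; + service €21.65 = €151.74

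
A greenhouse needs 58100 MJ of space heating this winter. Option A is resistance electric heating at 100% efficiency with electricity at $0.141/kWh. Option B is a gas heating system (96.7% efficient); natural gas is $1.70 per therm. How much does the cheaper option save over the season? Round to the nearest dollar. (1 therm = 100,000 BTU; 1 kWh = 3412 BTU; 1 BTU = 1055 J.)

$1308

Heat load = 58100 MJ = 58,100,000,000 J / 1055 = 55,071,090 BTU
Gas: input = 55,071,090 / 0.967 = 56,950,455 BTU = 569.5 therm → 569.5 × $1.70 = $968.16
Electric: 55,071,090 BTU / 3412 = 16,140 kWh → × $0.141 = $2,275.80
Difference = |$968.16 − $2,275.80| = $1,307.64 ≈ $1308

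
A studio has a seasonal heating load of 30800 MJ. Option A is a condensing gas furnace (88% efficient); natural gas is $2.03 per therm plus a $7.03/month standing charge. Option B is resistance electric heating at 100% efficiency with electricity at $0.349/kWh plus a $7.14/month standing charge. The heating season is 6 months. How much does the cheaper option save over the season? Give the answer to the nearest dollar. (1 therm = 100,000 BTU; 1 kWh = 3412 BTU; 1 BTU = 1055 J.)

$2313

Heat load = 30800 MJ = 30,800,000,000 J / 1055 = 29,194,313 BTU
Gas: input = 29,194,313 / 0.88 = 33,175,355 BTU = 331.8 therm → 331.8 × $2.03 = $673.46; + 6 × $7.03 standing = $715.64
Electric: 29,194,313 BTU / 3412 = 8,556 kWh → × $0.349 = $2,986.17; + 6 × $7.14 standing = $3,029.01
Difference = |$715.64 − $3,029.01| = $2,313.37 ≈ $2313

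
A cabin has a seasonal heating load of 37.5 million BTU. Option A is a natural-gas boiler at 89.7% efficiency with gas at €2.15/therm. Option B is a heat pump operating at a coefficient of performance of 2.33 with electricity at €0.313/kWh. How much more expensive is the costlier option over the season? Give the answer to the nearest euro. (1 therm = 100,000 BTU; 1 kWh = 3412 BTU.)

€578

Heat load = 37.5 × 10⁶ BTU = 37,500,000 BTU
Gas: input = 37,500,000 / 0.897 = 41,806,020 BTU = 418.1 therm → 418.1 × €2.15 = €898.83
Heat pump: 37,500,000 BTU / 3412 = 10,990 kWh heat; / 2.33 = 4,717 kWh in → × €0.313 = €1,476.42
Difference = |€898.83 − €1,476.42| = €577.59 ≈ €578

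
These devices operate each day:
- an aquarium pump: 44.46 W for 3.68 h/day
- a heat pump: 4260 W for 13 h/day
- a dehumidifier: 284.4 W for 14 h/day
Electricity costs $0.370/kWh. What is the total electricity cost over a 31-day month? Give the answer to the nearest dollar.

$683

aquarium pump: 44.46 W × 3.68 h × 31 d = 5,072 Wh = 5.072 kWh
heat pump: 4260 W × 13 h × 31 d = 1,716,780 Wh = 1,717 kWh
dehumidifier: 284.4 W × 14 h × 31 d = 123,430 Wh = 123.4 kWh
Total energy = 5.072 + 1,717 + 123.4 = 1,845 kWh
Cost = 1,845 kWh × $0.370 = $682.75 ≈ $683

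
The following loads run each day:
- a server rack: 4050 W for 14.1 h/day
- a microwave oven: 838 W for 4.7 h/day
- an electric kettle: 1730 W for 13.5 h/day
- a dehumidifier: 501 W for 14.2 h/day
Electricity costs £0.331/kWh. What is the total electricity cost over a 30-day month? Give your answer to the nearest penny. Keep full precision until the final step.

£908.72

server rack: 4050 W × 14.1 h × 30 d = 1,713,150 Wh = 1,713 kWh
microwave oven: 838 W × 4.7 h × 30 d = 118,158 Wh = 118.2 kWh
electric kettle: 1730 W × 13.5 h × 30 d = 700,650 Wh = 700.6 kWh
dehumidifier: 501 W × 14.2 h × 30 d = 213,426 Wh = 213.4 kWh
Total energy = 1,713 + 118.2 + 700.6 + 213.4 = 2,745 kWh
Cost = 2,745 kWh × £0.331 = £908.72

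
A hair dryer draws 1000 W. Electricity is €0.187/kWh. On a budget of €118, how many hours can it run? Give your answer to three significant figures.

Energy budget = €118 / €0.187 per kWh = 631 kWh = 631,016 Wh
Runtime = 631,016 Wh / 1000 W = 631 h

631 h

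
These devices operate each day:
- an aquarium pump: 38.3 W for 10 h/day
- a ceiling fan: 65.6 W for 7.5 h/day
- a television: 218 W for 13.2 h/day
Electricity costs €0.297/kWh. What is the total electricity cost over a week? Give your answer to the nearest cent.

aquarium pump: 38.3 W × 10 h × 7 d = 2,681 Wh = 2.681 kWh
ceiling fan: 65.6 W × 7.5 h × 7 d = 3,444 Wh = 3.444 kWh
television: 218 W × 13.2 h × 7 d = 20,143 Wh = 20.14 kWh
Total energy = 2.681 + 3.444 + 20.14 = 26.27 kWh
Cost = 26.27 kWh × €0.297 = €7.80

€7.80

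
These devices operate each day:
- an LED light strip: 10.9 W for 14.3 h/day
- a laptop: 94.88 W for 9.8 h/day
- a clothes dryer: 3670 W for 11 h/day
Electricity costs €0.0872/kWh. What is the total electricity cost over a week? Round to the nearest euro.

€25

LED light strip: 10.9 W × 14.3 h × 7 d = 1,091 Wh = 1.091 kWh
laptop: 94.88 W × 9.8 h × 7 d = 6,509 Wh = 6.509 kWh
clothes dryer: 3670 W × 11 h × 7 d = 282,590 Wh = 282.6 kWh
Total energy = 1.091 + 6.509 + 282.6 = 290.2 kWh
Cost = 290.2 kWh × €0.0872 = €25.30 ≈ €25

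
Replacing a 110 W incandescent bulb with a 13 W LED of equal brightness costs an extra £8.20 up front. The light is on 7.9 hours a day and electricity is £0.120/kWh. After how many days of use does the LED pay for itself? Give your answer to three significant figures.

Power saved = 110 − 13 = 97 W
Daily energy saved = 97 W × 7.9 h = 766.3 Wh = 0.7663 kWh
Daily savings = 0.7663 × £0.120 = £0.0920
Payback = £8.20 / £0.0920 per day = 89.17 days

89.2 days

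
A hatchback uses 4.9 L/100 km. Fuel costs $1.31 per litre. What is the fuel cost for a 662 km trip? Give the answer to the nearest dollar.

Fuel = 4.9 L/100 km × 662 km / 100 = 32.44 L
Cost = 32.44 L × $1.31/L = $42.49 ≈ $42

$42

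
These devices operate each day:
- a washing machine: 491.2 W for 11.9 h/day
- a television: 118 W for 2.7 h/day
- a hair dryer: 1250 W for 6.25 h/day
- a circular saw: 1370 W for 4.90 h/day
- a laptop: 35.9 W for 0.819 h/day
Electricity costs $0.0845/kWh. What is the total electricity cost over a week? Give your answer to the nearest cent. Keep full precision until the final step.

washing machine: 491.2 W × 11.9 h × 7 d = 40,917 Wh = 40.92 kWh
television: 118 W × 2.7 h × 7 d = 2,230 Wh = 2.23 kWh
hair dryer: 1250 W × 6.25 h × 7 d = 54,688 Wh = 54.69 kWh
circular saw: 1370 W × 4.90 h × 7 d = 46,991 Wh = 46.99 kWh
laptop: 35.9 W × 0.819 h × 7 d = 206 Wh = 0.2058 kWh
Total energy = 40.92 + 2.23 + 54.69 + 46.99 + 0.2058 = 145 kWh
Cost = 145 kWh × $0.0845 = $12.26

$12.26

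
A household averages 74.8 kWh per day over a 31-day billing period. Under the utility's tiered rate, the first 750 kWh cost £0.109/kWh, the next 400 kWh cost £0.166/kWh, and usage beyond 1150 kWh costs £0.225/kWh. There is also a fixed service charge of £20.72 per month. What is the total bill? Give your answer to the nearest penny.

Usage = 74.8 kWh/day × 31 days = 2318.8 kWh
First 750 kWh × £0.109 = £81.75
Next 400 kWh × £0.166 = £66.40
Remaining 1168.8 kWh × £0.225 = £262.98
Energy charge = £411.13; + service £20.72 = £431.85

£431.85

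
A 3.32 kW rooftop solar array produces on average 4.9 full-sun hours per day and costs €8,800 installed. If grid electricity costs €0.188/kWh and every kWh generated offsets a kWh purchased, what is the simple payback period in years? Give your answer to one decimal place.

7.9 years

Daily generation = 3.32 kW × 4.9 h = 16.27 kWh
Annual generation = 16.27 × 365 = 5937.8 kWh
Annual savings = 5937.8 × €0.188 = €1,116.31
Payback = €8,800 / €1,116.31 = 7.88 years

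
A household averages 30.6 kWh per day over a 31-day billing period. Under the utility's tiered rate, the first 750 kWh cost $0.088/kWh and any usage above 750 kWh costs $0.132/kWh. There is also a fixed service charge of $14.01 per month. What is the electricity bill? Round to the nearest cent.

$106.23

Usage = 30.6 kWh/day × 31 days = 948.6 kWh
First 750 kWh × $0.088 = $66.00
Remaining 198.6 kWh × $0.132 = $26.22
Energy charge = $92.22; + service $14.01 = $106.23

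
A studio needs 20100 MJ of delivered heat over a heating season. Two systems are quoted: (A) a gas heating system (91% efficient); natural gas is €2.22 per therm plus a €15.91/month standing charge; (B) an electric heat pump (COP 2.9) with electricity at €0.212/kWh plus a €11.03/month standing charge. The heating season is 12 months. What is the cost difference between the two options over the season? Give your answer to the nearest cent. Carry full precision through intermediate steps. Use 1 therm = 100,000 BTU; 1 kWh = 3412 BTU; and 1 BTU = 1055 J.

Heat load = 20100 MJ = 20,100,000,000 J / 1055 = 19,052,133 BTU
Gas: input = 19,052,133 / 0.91 = 20,936,410 BTU = 209.4 therm → 209.4 × €2.22 = €464.79; + 12 × €15.91 standing = €655.71
Heat pump: 19,052,133 BTU / 3412 = 5,584 kWh heat; / 2.9 = 1,925 kWh in → × €0.212 = €408.20; + 12 × €11.03 standing = €540.56
Difference = |€655.71 − €540.56| = €115.15

€115.15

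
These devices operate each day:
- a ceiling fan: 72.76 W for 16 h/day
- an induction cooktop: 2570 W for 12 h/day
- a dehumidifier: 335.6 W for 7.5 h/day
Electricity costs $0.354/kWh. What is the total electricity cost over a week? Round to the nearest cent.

$85.54

ceiling fan: 72.76 W × 16 h × 7 d = 8,149 Wh = 8.149 kWh
induction cooktop: 2570 W × 12 h × 7 d = 215,880 Wh = 215.9 kWh
dehumidifier: 335.6 W × 7.5 h × 7 d = 17,619 Wh = 17.62 kWh
Total energy = 8.149 + 215.9 + 17.62 = 241.6 kWh
Cost = 241.6 kWh × $0.354 = $85.54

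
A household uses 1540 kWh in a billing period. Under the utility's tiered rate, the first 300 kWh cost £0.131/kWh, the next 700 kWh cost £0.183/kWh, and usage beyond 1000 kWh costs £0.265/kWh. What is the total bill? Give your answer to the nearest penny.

£310.50

First 300 kWh × £0.131 = £39.30
Next 700 kWh × £0.183 = £128.10
Remaining 540 kWh × £0.265 = £143.10
Total = £310.50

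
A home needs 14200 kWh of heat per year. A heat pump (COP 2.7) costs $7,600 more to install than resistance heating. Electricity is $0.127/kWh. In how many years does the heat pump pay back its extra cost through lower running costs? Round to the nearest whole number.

Resistance: 14200 kWh × $0.127 = $1,803.40/yr
Heat pump: 14200 / 2.7 = 5259 kWh in → × $0.127 = $667.93/yr
Annual savings = $1,135.47
Payback = $7,600 / $1,135.47 = 6.69 years

7 years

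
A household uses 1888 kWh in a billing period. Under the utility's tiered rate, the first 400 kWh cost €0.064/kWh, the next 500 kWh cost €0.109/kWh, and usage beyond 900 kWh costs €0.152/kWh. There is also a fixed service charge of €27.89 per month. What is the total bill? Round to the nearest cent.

€258.17

First 400 kWh × €0.064 = €25.60
Next 500 kWh × €0.109 = €54.50
Remaining 988 kWh × €0.152 = €150.18
Energy charge = €230.28; + service €27.89 = €258.17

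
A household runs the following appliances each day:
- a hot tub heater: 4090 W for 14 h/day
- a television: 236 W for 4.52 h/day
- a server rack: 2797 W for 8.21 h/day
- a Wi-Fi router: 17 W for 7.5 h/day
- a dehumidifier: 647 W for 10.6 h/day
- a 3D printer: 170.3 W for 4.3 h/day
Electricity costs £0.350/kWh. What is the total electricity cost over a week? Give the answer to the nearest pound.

£218

hot tub heater: 4090 W × 14 h × 7 d = 400,820 Wh = 400.8 kWh
television: 236 W × 4.52 h × 7 d = 7,467 Wh = 7.467 kWh
server rack: 2797 W × 8.21 h × 7 d = 160,744 Wh = 160.7 kWh
Wi-Fi router: 17 W × 7.5 h × 7 d = 892 Wh = 0.8925 kWh
dehumidifier: 647 W × 10.6 h × 7 d = 48,007 Wh = 48.01 kWh
3D printer: 170.3 W × 4.3 h × 7 d = 5,126 Wh = 5.126 kWh
Total energy = 400.8 + 7.467 + 160.7 + 0.8925 + 48.01 + 5.126 = 623.1 kWh
Cost = 623.1 kWh × £0.350 = £218.07 ≈ £218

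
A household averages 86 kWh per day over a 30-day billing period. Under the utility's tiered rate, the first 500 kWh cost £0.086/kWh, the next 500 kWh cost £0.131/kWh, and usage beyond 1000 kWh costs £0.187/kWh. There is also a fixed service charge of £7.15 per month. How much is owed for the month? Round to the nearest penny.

Usage = 86 kWh/day × 30 days = 2580 kWh
First 500 kWh × £0.086 = £43.00
Next 500 kWh × £0.131 = £65.50
Remaining 1580 kWh × £0.187 = £295.46
Energy charge = £403.96; + service £7.15 = £411.11

£411.11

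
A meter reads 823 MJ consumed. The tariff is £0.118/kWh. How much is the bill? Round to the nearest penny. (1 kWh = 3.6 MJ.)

823 MJ × (0.27778 kWh/MJ) = 228.6 kWh
Cost = 228.6 kWh × £0.118/kWh = £26.98

£26.98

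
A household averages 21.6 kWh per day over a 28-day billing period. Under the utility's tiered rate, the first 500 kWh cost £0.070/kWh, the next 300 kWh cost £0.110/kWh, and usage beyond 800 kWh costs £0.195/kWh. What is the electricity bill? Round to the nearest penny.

Usage = 21.6 kWh/day × 28 days = 604.8 kWh
First 500 kWh × £0.070 = £35.00
Next 104.8 kWh × £0.110 = £11.53
Remaining tier: 0 kWh (not reached)
Total = £46.53

£46.53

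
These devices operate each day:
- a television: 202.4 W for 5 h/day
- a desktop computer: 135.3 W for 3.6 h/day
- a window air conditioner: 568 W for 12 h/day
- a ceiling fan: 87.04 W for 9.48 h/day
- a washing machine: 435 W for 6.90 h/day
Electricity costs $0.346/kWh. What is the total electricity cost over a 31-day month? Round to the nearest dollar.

$130

television: 202.4 W × 5 h × 31 d = 31,372 Wh = 31.37 kWh
desktop computer: 135.3 W × 3.6 h × 31 d = 15,099 Wh = 15.1 kWh
window air conditioner: 568 W × 12 h × 31 d = 211,296 Wh = 211.3 kWh
ceiling fan: 87.04 W × 9.48 h × 31 d = 25,579 Wh = 25.58 kWh
washing machine: 435 W × 6.90 h × 31 d = 93,046 Wh = 93.05 kWh
Total energy = 31.37 + 15.1 + 211.3 + 25.58 + 93.05 = 376.4 kWh
Cost = 376.4 kWh × $0.346 = $130.23 ≈ $130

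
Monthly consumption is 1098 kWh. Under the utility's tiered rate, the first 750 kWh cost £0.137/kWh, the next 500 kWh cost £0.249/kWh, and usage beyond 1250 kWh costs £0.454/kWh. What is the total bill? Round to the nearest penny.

First 750 kWh × £0.137 = £102.75
Next 348 kWh × £0.249 = £86.65
Remaining tier: 0 kWh (not reached)
Total = £189.40

£189.40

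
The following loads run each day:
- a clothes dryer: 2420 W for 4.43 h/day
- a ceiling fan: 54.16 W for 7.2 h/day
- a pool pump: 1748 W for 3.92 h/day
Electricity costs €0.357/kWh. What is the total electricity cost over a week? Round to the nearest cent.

clothes dryer: 2420 W × 4.43 h × 7 d = 75,044 Wh = 75.04 kWh
ceiling fan: 54.16 W × 7.2 h × 7 d = 2,730 Wh = 2.73 kWh
pool pump: 1748 W × 3.92 h × 7 d = 47,965 Wh = 47.97 kWh
Total energy = 75.04 + 2.73 + 47.97 = 125.7 kWh
Cost = 125.7 kWh × €0.357 = €44.89

€44.89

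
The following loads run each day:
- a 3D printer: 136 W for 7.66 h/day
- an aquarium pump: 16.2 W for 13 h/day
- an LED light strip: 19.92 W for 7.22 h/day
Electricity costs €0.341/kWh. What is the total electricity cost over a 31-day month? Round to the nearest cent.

€14.76

3D printer: 136 W × 7.66 h × 31 d = 32,295 Wh = 32.29 kWh
aquarium pump: 16.2 W × 13 h × 31 d = 6,529 Wh = 6.529 kWh
LED light strip: 19.92 W × 7.22 h × 31 d = 4,458 Wh = 4.458 kWh
Total energy = 32.29 + 6.529 + 4.458 = 43.28 kWh
Cost = 43.28 kWh × €0.341 = €14.76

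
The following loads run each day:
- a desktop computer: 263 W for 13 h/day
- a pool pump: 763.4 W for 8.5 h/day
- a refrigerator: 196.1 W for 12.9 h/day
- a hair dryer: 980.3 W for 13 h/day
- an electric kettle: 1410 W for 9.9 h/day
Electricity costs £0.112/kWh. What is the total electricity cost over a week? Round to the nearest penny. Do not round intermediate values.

desktop computer: 263 W × 13 h × 7 d = 23,933 Wh = 23.93 kWh
pool pump: 763.4 W × 8.5 h × 7 d = 45,422 Wh = 45.42 kWh
refrigerator: 196.1 W × 12.9 h × 7 d = 17,708 Wh = 17.71 kWh
hair dryer: 980.3 W × 13 h × 7 d = 89,207 Wh = 89.21 kWh
electric kettle: 1410 W × 9.9 h × 7 d = 97,713 Wh = 97.71 kWh
Total energy = 23.93 + 45.42 + 17.71 + 89.21 + 97.71 = 274 kWh
Cost = 274 kWh × £0.112 = £30.69

£30.69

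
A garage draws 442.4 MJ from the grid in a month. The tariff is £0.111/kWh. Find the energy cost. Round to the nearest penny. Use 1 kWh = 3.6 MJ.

£13.64

442.4 MJ × (0.27778 kWh/MJ) = 122.9 kWh
Cost = 122.9 kWh × £0.111/kWh = £13.64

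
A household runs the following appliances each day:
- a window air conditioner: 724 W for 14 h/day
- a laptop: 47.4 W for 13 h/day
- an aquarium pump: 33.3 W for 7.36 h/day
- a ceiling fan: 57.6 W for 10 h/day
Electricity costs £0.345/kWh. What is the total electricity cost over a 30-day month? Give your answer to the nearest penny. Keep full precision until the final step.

£119.78

window air conditioner: 724 W × 14 h × 30 d = 304,080 Wh = 304.1 kWh
laptop: 47.4 W × 13 h × 30 d = 18,486 Wh = 18.49 kWh
aquarium pump: 33.3 W × 7.36 h × 30 d = 7,353 Wh = 7.353 kWh
ceiling fan: 57.6 W × 10 h × 30 d = 17,280 Wh = 17.28 kWh
Total energy = 304.1 + 18.49 + 7.353 + 17.28 = 347.2 kWh
Cost = 347.2 kWh × £0.345 = £119.78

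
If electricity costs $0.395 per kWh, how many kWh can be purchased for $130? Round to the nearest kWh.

329 kWh

$130 / $0.395 per kWh = 329.1 kWh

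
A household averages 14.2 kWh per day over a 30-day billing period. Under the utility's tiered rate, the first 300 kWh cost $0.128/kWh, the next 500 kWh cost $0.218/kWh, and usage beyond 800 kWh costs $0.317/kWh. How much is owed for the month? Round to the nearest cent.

Usage = 14.2 kWh/day × 30 days = 426 kWh
First 300 kWh × $0.128 = $38.40
Next 126 kWh × $0.218 = $27.47
Remaining tier: 0 kWh (not reached)
Total = $65.87

$65.87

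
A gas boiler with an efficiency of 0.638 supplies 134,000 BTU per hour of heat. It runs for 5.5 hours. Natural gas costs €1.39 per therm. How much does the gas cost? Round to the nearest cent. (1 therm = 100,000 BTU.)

€16.06

Heat delivered = 134,000 BTU/h × 5.5 h = 737,000 BTU
Gas input = 737,000 / 0.638 = 1,155,172 BTU
= 1,155,172 / 100,000 = 11.55 therm
Cost = 11.55 × €1.39/therm = €16.06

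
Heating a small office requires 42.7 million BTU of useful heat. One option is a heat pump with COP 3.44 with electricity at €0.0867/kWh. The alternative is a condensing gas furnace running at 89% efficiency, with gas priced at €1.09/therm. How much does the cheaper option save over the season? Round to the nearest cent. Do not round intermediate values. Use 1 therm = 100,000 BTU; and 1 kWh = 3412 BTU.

Heat load = 42.7 × 10⁶ BTU = 42,700,000 BTU
Gas: input = 42,700,000 / 0.89 = 47,977,528 BTU = 479.8 therm → 479.8 × €1.09 = €522.96
Heat pump: 42,700,000 BTU / 3412 = 12,510 kWh heat; / 3.44 = 3,638 kWh in → × €0.0867 = €315.41
Difference = |€522.96 − €315.41| = €207.54

€207.54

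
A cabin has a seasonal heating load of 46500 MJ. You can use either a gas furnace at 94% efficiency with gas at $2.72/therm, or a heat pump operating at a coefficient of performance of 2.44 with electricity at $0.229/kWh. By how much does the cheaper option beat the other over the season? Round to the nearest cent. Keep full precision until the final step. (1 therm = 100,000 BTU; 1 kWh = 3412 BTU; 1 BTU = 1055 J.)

Heat load = 46500 MJ = 46,500,000,000 J / 1055 = 44,075,829 BTU
Gas: input = 44,075,829 / 0.94 = 46,889,180 BTU = 468.9 therm → 468.9 × $2.72 = $1,275.39
Heat pump: 44,075,829 BTU / 3412 = 12,920 kWh heat; / 2.44 = 5,294 kWh in → × $0.229 = $1,212.38
Difference = |$1,275.39 − $1,212.38| = $63.01

$63.01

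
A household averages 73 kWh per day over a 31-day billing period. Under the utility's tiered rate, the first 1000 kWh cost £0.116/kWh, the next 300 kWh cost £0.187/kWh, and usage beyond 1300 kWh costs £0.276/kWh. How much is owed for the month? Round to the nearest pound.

Usage = 73 kWh/day × 31 days = 2263 kWh
First 1000 kWh × £0.116 = £116.00
Next 300 kWh × £0.187 = £56.10
Remaining 963 kWh × £0.276 = £265.79
Total = £437.89 ≈ £438

£438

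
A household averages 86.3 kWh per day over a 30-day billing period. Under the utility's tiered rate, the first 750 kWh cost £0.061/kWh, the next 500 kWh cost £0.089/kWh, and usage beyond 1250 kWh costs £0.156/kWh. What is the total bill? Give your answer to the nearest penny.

Usage = 86.3 kWh/day × 30 days = 2589 kWh
First 750 kWh × £0.061 = £45.75
Next 500 kWh × £0.089 = £44.50
Remaining 1339 kWh × £0.156 = £208.88
Total = £299.13

£299.13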